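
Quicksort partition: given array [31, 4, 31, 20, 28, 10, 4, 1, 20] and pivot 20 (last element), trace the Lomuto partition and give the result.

Lomuto partition with pivot = 20:

Initial array: [31, 4, 31, 20, 28, 10, 4, 1, 20]

arr[0]=31 > 20: no swap
arr[1]=4 <= 20: swap with position 0, array becomes [4, 31, 31, 20, 28, 10, 4, 1, 20]
arr[2]=31 > 20: no swap
arr[3]=20 <= 20: swap with position 1, array becomes [4, 20, 31, 31, 28, 10, 4, 1, 20]
arr[4]=28 > 20: no swap
arr[5]=10 <= 20: swap with position 2, array becomes [4, 20, 10, 31, 28, 31, 4, 1, 20]
arr[6]=4 <= 20: swap with position 3, array becomes [4, 20, 10, 4, 28, 31, 31, 1, 20]
arr[7]=1 <= 20: swap with position 4, array becomes [4, 20, 10, 4, 1, 31, 31, 28, 20]

Place pivot at position 5: [4, 20, 10, 4, 1, 20, 31, 28, 31]
Pivot position: 5

After partitioning with pivot 20, the array becomes [4, 20, 10, 4, 1, 20, 31, 28, 31]. The pivot is placed at index 5. All elements to the left of the pivot are <= 20, and all elements to the right are > 20.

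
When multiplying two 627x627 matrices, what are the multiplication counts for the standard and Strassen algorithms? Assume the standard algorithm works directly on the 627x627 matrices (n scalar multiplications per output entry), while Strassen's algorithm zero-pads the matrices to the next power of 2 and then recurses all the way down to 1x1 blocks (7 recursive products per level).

Matrix multiplication for 627x627 matrices:

Strassen's algorithm requires power-of-2 dimensions. Pad 627x627 to 1024x1024 (next power of 2).

Standard algorithm: 627^3 = 246491883 multiplications
Strassen's algorithm: 7^(log2(1024)) = 7^10 = 282475249 multiplications
Difference: 246491883 - 282475249 = -35983366 (Strassen uses MORE here due to padding overhead — for small or just-over-power-of-2 n, padding can outweigh the per-level savings)

Standard: 246491883 multiplications (627^3). Strassen: 282475249 multiplications (7^10, after padding to 1024x1024). Strassen reduces 8 recursive multiplications to 7 at each level.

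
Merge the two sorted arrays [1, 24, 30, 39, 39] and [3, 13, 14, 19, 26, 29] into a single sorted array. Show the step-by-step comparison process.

Merging process:

Compare 1 vs 3: take 1 from left. Merged: [1]
Compare 24 vs 3: take 3 from right. Merged: [1, 3]
Compare 24 vs 13: take 13 from right. Merged: [1, 3, 13]
Compare 24 vs 14: take 14 from right. Merged: [1, 3, 13, 14]
Compare 24 vs 19: take 19 from right. Merged: [1, 3, 13, 14, 19]
Compare 24 vs 26: take 24 from left. Merged: [1, 3, 13, 14, 19, 24]
Compare 30 vs 26: take 26 from right. Merged: [1, 3, 13, 14, 19, 24, 26]
Compare 30 vs 29: take 29 from right. Merged: [1, 3, 13, 14, 19, 24, 26, 29]
Append remaining from left: [30, 39, 39]. Merged: [1, 3, 13, 14, 19, 24, 26, 29, 30, 39, 39]

Final merged array: [1, 3, 13, 14, 19, 24, 26, 29, 30, 39, 39]
Total comparisons: 8

The merged array is [1, 3, 13, 14, 19, 24, 26, 29, 30, 39, 39], requiring 8 comparisons. The merge step runs in O(n) time where n is the total number of elements.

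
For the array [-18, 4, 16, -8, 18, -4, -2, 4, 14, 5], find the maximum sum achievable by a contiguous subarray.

Using Kadane's algorithm on [-18, 4, 16, -8, 18, -4, -2, 4, 14, 5]:

Scanning through the array:
Position 1 (value 4): max_ending_here = 4, max_so_far = 4
Position 2 (value 16): max_ending_here = 20, max_so_far = 20
Position 3 (value -8): max_ending_here = 12, max_so_far = 20
Position 4 (value 18): max_ending_here = 30, max_so_far = 30
Position 5 (value -4): max_ending_here = 26, max_so_far = 30
Position 6 (value -2): max_ending_here = 24, max_so_far = 30
Position 7 (value 4): max_ending_here = 28, max_so_far = 30
Position 8 (value 14): max_ending_here = 42, max_so_far = 42
Position 9 (value 5): max_ending_here = 47, max_so_far = 47

Maximum subarray: [4, 16, -8, 18, -4, -2, 4, 14, 5]
Maximum sum: 47

The maximum subarray is [4, 16, -8, 18, -4, -2, 4, 14, 5] with sum 47. This subarray runs from index 1 to index 9.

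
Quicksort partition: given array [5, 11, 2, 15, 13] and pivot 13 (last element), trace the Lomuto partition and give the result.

Lomuto partition with pivot = 13:

Initial array: [5, 11, 2, 15, 13]

arr[0]=5 <= 13: swap with position 0, array becomes [5, 11, 2, 15, 13]
arr[1]=11 <= 13: swap with position 1, array becomes [5, 11, 2, 15, 13]
arr[2]=2 <= 13: swap with position 2, array becomes [5, 11, 2, 15, 13]
arr[3]=15 > 13: no swap

Place pivot at position 3: [5, 11, 2, 13, 15]
Pivot position: 3

After partitioning with pivot 13, the array becomes [5, 11, 2, 13, 15]. The pivot is placed at index 3. All elements to the left of the pivot are <= 13, and all elements to the right are > 13.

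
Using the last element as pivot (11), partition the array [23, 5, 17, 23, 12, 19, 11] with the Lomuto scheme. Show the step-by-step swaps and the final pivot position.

Lomuto partition with pivot = 11:

Initial array: [23, 5, 17, 23, 12, 19, 11]

arr[0]=23 > 11: no swap
arr[1]=5 <= 11: swap with position 0, array becomes [5, 23, 17, 23, 12, 19, 11]
arr[2]=17 > 11: no swap
arr[3]=23 > 11: no swap
arr[4]=12 > 11: no swap
arr[5]=19 > 11: no swap

Place pivot at position 1: [5, 11, 17, 23, 12, 19, 23]
Pivot position: 1

After partitioning with pivot 11, the array becomes [5, 11, 17, 23, 12, 19, 23]. The pivot is placed at index 1. All elements to the left of the pivot are <= 11, and all elements to the right are > 11.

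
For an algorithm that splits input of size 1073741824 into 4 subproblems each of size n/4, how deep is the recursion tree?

For divide and conquer with division factor 4:

Problem sizes at each level:
Level 0: 1073741824
Level 1: 268435456
Level 2: 67108864
Level 3: 16777216
Level 4: 4194304
Level 5: 1048576
Level 6: 262144
Level 7: 65536
Level 8: 16384
Level 9: 4096
Level 10: 1024
Level 11: 256
Level 12: 64
Level 13: 16
Level 14: 4
Level 15: 1

The root is level 0 and the size-1 base case is level 15 (the tree spans levels 0 through 15, i.e. 16 levels counting the root), so the depth is the number of divisions: log_4(1073741824) = 15

The recursion tree depth is log_4(1073741824) = 15. At each level, the problem size is divided by 4, so it takes 15 divisions to reduce to a base case of size 1. The algorithm makes 4 recursive calls at each level.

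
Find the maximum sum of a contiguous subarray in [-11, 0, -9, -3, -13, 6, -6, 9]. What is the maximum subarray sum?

Using Kadane's algorithm on [-11, 0, -9, -3, -13, 6, -6, 9]:

Scanning through the array:
Position 1 (value 0): max_ending_here = 0, max_so_far = 0
Position 2 (value -9): max_ending_here = -9, max_so_far = 0
Position 3 (value -3): max_ending_here = -3, max_so_far = 0
Position 4 (value -13): max_ending_here = -13, max_so_far = 0
Position 5 (value 6): max_ending_here = 6, max_so_far = 6
Position 6 (value -6): max_ending_here = 0, max_so_far = 6
Position 7 (value 9): max_ending_here = 9, max_so_far = 9

Maximum subarray: [6, -6, 9]
Maximum sum: 9

The maximum subarray is [6, -6, 9] with sum 9. This subarray runs from index 5 to index 7.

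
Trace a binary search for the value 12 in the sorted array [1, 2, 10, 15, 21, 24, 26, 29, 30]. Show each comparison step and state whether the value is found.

Binary search for 12 in [1, 2, 10, 15, 21, 24, 26, 29, 30]:

lo=0, hi=8, mid=4, arr[mid]=21 -> 21 > 12, search left half
lo=0, hi=3, mid=1, arr[mid]=2 -> 2 < 12, search right half
lo=2, hi=3, mid=2, arr[mid]=10 -> 10 < 12, search right half
lo=3, hi=3, mid=3, arr[mid]=15 -> 15 > 12, search left half
lo=3 > hi=2, target 12 not found

Binary search determines that 12 is not in the array after 4 comparisons. The search space was exhausted without finding the target.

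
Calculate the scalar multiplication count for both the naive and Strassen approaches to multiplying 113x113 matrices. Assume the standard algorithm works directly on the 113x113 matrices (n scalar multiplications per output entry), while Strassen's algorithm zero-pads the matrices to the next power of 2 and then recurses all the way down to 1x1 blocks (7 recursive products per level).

Matrix multiplication for 113x113 matrices:

Strassen's algorithm requires power-of-2 dimensions. Pad 113x113 to 128x128 (next power of 2).

Standard algorithm: 113^3 = 1442897 multiplications
Strassen's algorithm: 7^(log2(128)) = 7^7 = 823543 multiplications
Savings: 1442897 - 823543 = 619354 multiplications

Standard: 1442897 multiplications (113^3). Strassen: 823543 multiplications (7^7, after padding to 128x128). Strassen reduces 8 recursive multiplications to 7 at each level.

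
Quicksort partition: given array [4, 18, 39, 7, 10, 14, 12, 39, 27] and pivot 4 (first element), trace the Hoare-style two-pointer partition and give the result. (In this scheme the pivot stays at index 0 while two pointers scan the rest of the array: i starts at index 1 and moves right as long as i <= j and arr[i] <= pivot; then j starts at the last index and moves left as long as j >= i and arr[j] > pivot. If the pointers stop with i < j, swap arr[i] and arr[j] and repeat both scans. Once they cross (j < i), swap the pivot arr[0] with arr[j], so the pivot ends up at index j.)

Hoare-style two-pointer partition with pivot = 4:

Initial array: [4, 18, 39, 7, 10, 14, 12, 39, 27]

Pointers start at i = 1, j = 8.
i ends at 1, j ends at 0: the pointers have crossed (j < i), so scanning stops.

j = 0, so swapping arr[0] with arr[j] leaves the pivot at position 0: [4, 18, 39, 7, 10, 14, 12, 39, 27]
Pivot position: 0

After partitioning with pivot 4, the array becomes [4, 18, 39, 7, 10, 14, 12, 39, 27]. The pivot is placed at index 0. All elements to the left of the pivot are <= 4, and all elements to the right are > 4.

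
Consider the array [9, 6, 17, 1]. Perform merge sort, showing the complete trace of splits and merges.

Merge sort trace:

Split: [9, 6, 17, 1] -> [9, 6] and [17, 1]
  Split: [9, 6] -> [9] and [6]
  Merge: [9] + [6] -> [6, 9]
  Split: [17, 1] -> [17] and [1]
  Merge: [17] + [1] -> [1, 17]
Merge: [6, 9] + [1, 17] -> [1, 6, 9, 17]

Final sorted array: [1, 6, 9, 17]

The merge sort proceeds by recursively splitting the array and merging sorted halves.
After all merges, the sorted array is [1, 6, 9, 17].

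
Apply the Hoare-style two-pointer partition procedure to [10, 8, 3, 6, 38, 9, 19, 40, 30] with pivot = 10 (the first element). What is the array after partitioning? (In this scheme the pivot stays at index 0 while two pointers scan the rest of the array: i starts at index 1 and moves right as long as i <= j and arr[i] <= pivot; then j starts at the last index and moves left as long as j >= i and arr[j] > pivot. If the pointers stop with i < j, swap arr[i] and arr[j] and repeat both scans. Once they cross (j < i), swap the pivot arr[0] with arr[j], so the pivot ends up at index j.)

Hoare-style two-pointer partition with pivot = 10:

Initial array: [10, 8, 3, 6, 38, 9, 19, 40, 30]

Pointers start at i = 1, j = 8.
i stops at index 4 (arr[4]=38 > 10), j stops at index 5 (arr[5]=9 <= 10): swap arr[4] and arr[5], array becomes [10, 8, 3, 6, 9, 38, 19, 40, 30]
i ends at 5, j ends at 4: the pointers have crossed (j < i), so scanning stops.

Swap pivot arr[0] with arr[4] to place pivot at position 4: [9, 8, 3, 6, 10, 38, 19, 40, 30]
Pivot position: 4

After partitioning with pivot 10, the array becomes [9, 8, 3, 6, 10, 38, 19, 40, 30]. The pivot is placed at index 4. All elements to the left of the pivot are <= 10, and all elements to the right are > 10.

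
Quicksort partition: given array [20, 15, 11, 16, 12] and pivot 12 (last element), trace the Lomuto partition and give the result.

Lomuto partition with pivot = 12:

Initial array: [20, 15, 11, 16, 12]

arr[0]=20 > 12: no swap
arr[1]=15 > 12: no swap
arr[2]=11 <= 12: swap with position 0, array becomes [11, 15, 20, 16, 12]
arr[3]=16 > 12: no swap

Place pivot at position 1: [11, 12, 20, 16, 15]
Pivot position: 1

After partitioning with pivot 12, the array becomes [11, 12, 20, 16, 15]. The pivot is placed at index 1. All elements to the left of the pivot are <= 12, and all elements to the right are > 12.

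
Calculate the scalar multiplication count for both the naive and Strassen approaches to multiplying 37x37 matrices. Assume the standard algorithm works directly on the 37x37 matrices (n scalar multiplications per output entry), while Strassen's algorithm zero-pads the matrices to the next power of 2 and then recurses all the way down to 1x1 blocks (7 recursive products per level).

Matrix multiplication for 37x37 matrices:

Strassen's algorithm requires power-of-2 dimensions. Pad 37x37 to 64x64 (next power of 2).

Standard algorithm: 37^3 = 50653 multiplications
Strassen's algorithm: 7^(log2(64)) = 7^6 = 117649 multiplications
Difference: 50653 - 117649 = -66996 (Strassen uses MORE here due to padding overhead — for small or just-over-power-of-2 n, padding can outweigh the per-level savings)

Standard: 50653 multiplications (37^3). Strassen: 117649 multiplications (7^6, after padding to 64x64). Strassen reduces 8 recursive multiplications to 7 at each level.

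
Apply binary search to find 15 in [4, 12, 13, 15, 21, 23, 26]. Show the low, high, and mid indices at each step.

Binary search for 15 in [4, 12, 13, 15, 21, 23, 26]:

lo=0, hi=6, mid=3, arr[mid]=15 -> Found target at index 3!

Binary search finds 15 at index 3 after 1 comparisons. The search repeatedly halves the search space by comparing with the middle element.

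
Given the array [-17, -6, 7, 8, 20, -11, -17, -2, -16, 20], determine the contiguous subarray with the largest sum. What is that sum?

Using Kadane's algorithm on [-17, -6, 7, 8, 20, -11, -17, -2, -16, 20]:

Scanning through the array:
Position 1 (value -6): max_ending_here = -6, max_so_far = -6
Position 2 (value 7): max_ending_here = 7, max_so_far = 7
Position 3 (value 8): max_ending_here = 15, max_so_far = 15
Position 4 (value 20): max_ending_here = 35, max_so_far = 35
Position 5 (value -11): max_ending_here = 24, max_so_far = 35
Position 6 (value -17): max_ending_here = 7, max_so_far = 35
Position 7 (value -2): max_ending_here = 5, max_so_far = 35
Position 8 (value -16): max_ending_here = -11, max_so_far = 35
Position 9 (value 20): max_ending_here = 20, max_so_far = 35

Maximum subarray: [7, 8, 20]
Maximum sum: 35

The maximum subarray is [7, 8, 20] with sum 35. This subarray runs from index 2 to index 4.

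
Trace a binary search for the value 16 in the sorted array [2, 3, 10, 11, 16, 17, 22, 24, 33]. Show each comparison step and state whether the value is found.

Binary search for 16 in [2, 3, 10, 11, 16, 17, 22, 24, 33]:

lo=0, hi=8, mid=4, arr[mid]=16 -> Found target at index 4!

Binary search finds 16 at index 4 after 1 comparisons. The search repeatedly halves the search space by comparing with the middle element.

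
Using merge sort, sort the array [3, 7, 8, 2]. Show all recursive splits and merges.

Merge sort trace:

Split: [3, 7, 8, 2] -> [3, 7] and [8, 2]
  Split: [3, 7] -> [3] and [7]
  Merge: [3] + [7] -> [3, 7]
  Split: [8, 2] -> [8] and [2]
  Merge: [8] + [2] -> [2, 8]
Merge: [3, 7] + [2, 8] -> [2, 3, 7, 8]

Final sorted array: [2, 3, 7, 8]

The merge sort proceeds by recursively splitting the array and merging sorted halves.
After all merges, the sorted array is [2, 3, 7, 8].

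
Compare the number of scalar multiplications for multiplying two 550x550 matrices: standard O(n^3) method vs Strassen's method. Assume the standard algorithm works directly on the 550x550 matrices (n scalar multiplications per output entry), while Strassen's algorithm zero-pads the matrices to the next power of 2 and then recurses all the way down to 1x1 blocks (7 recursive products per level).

Matrix multiplication for 550x550 matrices:

Strassen's algorithm requires power-of-2 dimensions. Pad 550x550 to 1024x1024 (next power of 2).

Standard algorithm: 550^3 = 166375000 multiplications
Strassen's algorithm: 7^(log2(1024)) = 7^10 = 282475249 multiplications
Difference: 166375000 - 282475249 = -116100249 (Strassen uses MORE here due to padding overhead — for small or just-over-power-of-2 n, padding can outweigh the per-level savings)

Standard: 166375000 multiplications (550^3). Strassen: 282475249 multiplications (7^10, after padding to 1024x1024). Strassen reduces 8 recursive multiplications to 7 at each level.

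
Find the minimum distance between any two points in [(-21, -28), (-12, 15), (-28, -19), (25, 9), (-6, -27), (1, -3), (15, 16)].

Computing all pairwise distances among 7 points:

d((-21, -28), (-12, 15)) = 43.9318
d((-21, -28), (-28, -19)) = 11.4018 <-- minimum
d((-21, -28), (25, 9)) = 59.0339
d((-21, -28), (-6, -27)) = 15.0333
d((-21, -28), (1, -3)) = 33.3017
d((-21, -28), (15, 16)) = 56.8507
d((-12, 15), (-28, -19)) = 37.5766
d((-12, 15), (25, 9)) = 37.4833
d((-12, 15), (-6, -27)) = 42.4264
d((-12, 15), (1, -3)) = 22.2036
d((-12, 15), (15, 16)) = 27.0185
d((-28, -19), (25, 9)) = 59.9416
d((-28, -19), (-6, -27)) = 23.4094
d((-28, -19), (1, -3)) = 33.121
d((-28, -19), (15, 16)) = 55.4437
d((25, 9), (-6, -27)) = 47.5079
d((25, 9), (1, -3)) = 26.8328
d((25, 9), (15, 16)) = 12.2066
d((-6, -27), (1, -3)) = 25.0
d((-6, -27), (15, 16)) = 47.8539
d((1, -3), (15, 16)) = 23.6008

Closest pair: (-21, -28) and (-28, -19) with distance 11.4018

The closest pair is (-21, -28) and (-28, -19) with Euclidean distance 11.4018. For 7 points, brute-force pairwise comparison is shown above. For large n, the divide-and-conquer algorithm (sort by x, recurse on halves, check the dividing strip) achieves O(n log n).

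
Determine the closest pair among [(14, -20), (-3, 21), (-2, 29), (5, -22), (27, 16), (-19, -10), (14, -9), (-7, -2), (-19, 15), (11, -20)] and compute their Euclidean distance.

Computing all pairwise distances among 10 points:

d((14, -20), (-3, 21)) = 44.3847
d((14, -20), (-2, 29)) = 51.5461
d((14, -20), (5, -22)) = 9.2195
d((14, -20), (27, 16)) = 38.2753
d((14, -20), (-19, -10)) = 34.4819
d((14, -20), (14, -9)) = 11.0
d((14, -20), (-7, -2)) = 27.6586
d((14, -20), (-19, 15)) = 48.1041
d((14, -20), (11, -20)) = 3.0 <-- minimum
d((-3, 21), (-2, 29)) = 8.0623
d((-3, 21), (5, -22)) = 43.7379
d((-3, 21), (27, 16)) = 30.4138
d((-3, 21), (-19, -10)) = 34.8855
d((-3, 21), (14, -9)) = 34.4819
d((-3, 21), (-7, -2)) = 23.3452
d((-3, 21), (-19, 15)) = 17.088
d((-3, 21), (11, -20)) = 43.3244
d((-2, 29), (5, -22)) = 51.4782
d((-2, 29), (27, 16)) = 31.7805
d((-2, 29), (-19, -10)) = 42.5441
d((-2, 29), (14, -9)) = 41.2311
d((-2, 29), (-7, -2)) = 31.4006
d((-2, 29), (-19, 15)) = 22.0227
d((-2, 29), (11, -20)) = 50.6952
d((5, -22), (27, 16)) = 43.909
d((5, -22), (-19, -10)) = 26.8328
d((5, -22), (14, -9)) = 15.8114
d((5, -22), (-7, -2)) = 23.3238
d((5, -22), (-19, 15)) = 44.1022
d((5, -22), (11, -20)) = 6.3246
d((27, 16), (-19, -10)) = 52.8394
d((27, 16), (14, -9)) = 28.178
d((27, 16), (-7, -2)) = 38.4708
d((27, 16), (-19, 15)) = 46.0109
d((27, 16), (11, -20)) = 39.3954
d((-19, -10), (14, -9)) = 33.0151
d((-19, -10), (-7, -2)) = 14.4222
d((-19, -10), (-19, 15)) = 25.0
d((-19, -10), (11, -20)) = 31.6228
d((14, -9), (-7, -2)) = 22.1359
d((14, -9), (-19, 15)) = 40.8044
d((14, -9), (11, -20)) = 11.4018
d((-7, -2), (-19, 15)) = 20.8087
d((-7, -2), (11, -20)) = 25.4558
d((-19, 15), (11, -20)) = 46.0977

Closest pair: (14, -20) and (11, -20) with distance 3.0

The closest pair is (14, -20) and (11, -20) with Euclidean distance 3.0. For 10 points, brute-force pairwise comparison is shown above. For large n, the divide-and-conquer algorithm (sort by x, recurse on halves, check the dividing strip) achieves O(n log n).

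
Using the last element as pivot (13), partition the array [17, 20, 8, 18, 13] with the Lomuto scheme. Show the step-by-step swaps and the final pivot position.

Lomuto partition with pivot = 13:

Initial array: [17, 20, 8, 18, 13]

arr[0]=17 > 13: no swap
arr[1]=20 > 13: no swap
arr[2]=8 <= 13: swap with position 0, array becomes [8, 20, 17, 18, 13]
arr[3]=18 > 13: no swap

Place pivot at position 1: [8, 13, 17, 18, 20]
Pivot position: 1

After partitioning with pivot 13, the array becomes [8, 13, 17, 18, 20]. The pivot is placed at index 1. All elements to the left of the pivot are <= 13, and all elements to the right are > 13.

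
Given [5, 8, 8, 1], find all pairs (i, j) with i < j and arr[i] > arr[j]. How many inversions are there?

Finding inversions in [5, 8, 8, 1]:

(0, 3): arr[0]=5 > arr[3]=1
(1, 3): arr[1]=8 > arr[3]=1
(2, 3): arr[2]=8 > arr[3]=1

Total inversions: 3

The array has 3 inversion(s): (0,3), (1,3), (2,3). Each pair (i,j) satisfies i < j and arr[i] > arr[j].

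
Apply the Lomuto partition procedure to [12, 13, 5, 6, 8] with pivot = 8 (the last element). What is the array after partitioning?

Lomuto partition with pivot = 8:

Initial array: [12, 13, 5, 6, 8]

arr[0]=12 > 8: no swap
arr[1]=13 > 8: no swap
arr[2]=5 <= 8: swap with position 0, array becomes [5, 13, 12, 6, 8]
arr[3]=6 <= 8: swap with position 1, array becomes [5, 6, 12, 13, 8]

Place pivot at position 2: [5, 6, 8, 13, 12]
Pivot position: 2

After partitioning with pivot 8, the array becomes [5, 6, 8, 13, 12]. The pivot is placed at index 2. All elements to the left of the pivot are <= 8, and all elements to the right are > 8.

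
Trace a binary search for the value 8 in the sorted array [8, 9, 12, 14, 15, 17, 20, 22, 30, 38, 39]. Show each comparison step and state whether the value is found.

Binary search for 8 in [8, 9, 12, 14, 15, 17, 20, 22, 30, 38, 39]:

lo=0, hi=10, mid=5, arr[mid]=17 -> 17 > 8, search left half
lo=0, hi=4, mid=2, arr[mid]=12 -> 12 > 8, search left half
lo=0, hi=1, mid=0, arr[mid]=8 -> Found target at index 0!

Binary search finds 8 at index 0 after 3 comparisons. The search repeatedly halves the search space by comparing with the middle element.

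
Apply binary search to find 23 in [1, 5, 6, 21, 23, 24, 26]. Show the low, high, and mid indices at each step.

Binary search for 23 in [1, 5, 6, 21, 23, 24, 26]:

lo=0, hi=6, mid=3, arr[mid]=21 -> 21 < 23, search right half
lo=4, hi=6, mid=5, arr[mid]=24 -> 24 > 23, search left half
lo=4, hi=4, mid=4, arr[mid]=23 -> Found target at index 4!

Binary search finds 23 at index 4 after 3 comparisons. The search repeatedly halves the search space by comparing with the middle element.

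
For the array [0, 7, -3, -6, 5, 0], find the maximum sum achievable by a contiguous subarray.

Using Kadane's algorithm on [0, 7, -3, -6, 5, 0]:

Scanning through the array:
Position 1 (value 7): max_ending_here = 7, max_so_far = 7
Position 2 (value -3): max_ending_here = 4, max_so_far = 7
Position 3 (value -6): max_ending_here = -2, max_so_far = 7
Position 4 (value 5): max_ending_here = 5, max_so_far = 7
Position 5 (value 0): max_ending_here = 5, max_so_far = 7

Maximum subarray: [0, 7]
Maximum sum: 7

The maximum subarray is [0, 7] with sum 7. This subarray runs from index 0 to index 1.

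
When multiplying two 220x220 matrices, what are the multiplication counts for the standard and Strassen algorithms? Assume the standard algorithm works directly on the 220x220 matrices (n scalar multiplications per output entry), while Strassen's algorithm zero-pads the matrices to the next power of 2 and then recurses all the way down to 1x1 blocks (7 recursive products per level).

Matrix multiplication for 220x220 matrices:

Strassen's algorithm requires power-of-2 dimensions. Pad 220x220 to 256x256 (next power of 2).

Standard algorithm: 220^3 = 10648000 multiplications
Strassen's algorithm: 7^(log2(256)) = 7^8 = 5764801 multiplications
Savings: 10648000 - 5764801 = 4883199 multiplications

Standard: 10648000 multiplications (220^3). Strassen: 5764801 multiplications (7^8, after padding to 256x256). Strassen reduces 8 recursive multiplications to 7 at each level.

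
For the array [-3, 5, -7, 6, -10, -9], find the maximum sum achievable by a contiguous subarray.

Using Kadane's algorithm on [-3, 5, -7, 6, -10, -9]:

Scanning through the array:
Position 1 (value 5): max_ending_here = 5, max_so_far = 5
Position 2 (value -7): max_ending_here = -2, max_so_far = 5
Position 3 (value 6): max_ending_here = 6, max_so_far = 6
Position 4 (value -10): max_ending_here = -4, max_so_far = 6
Position 5 (value -9): max_ending_here = -9, max_so_far = 6

Maximum subarray: [6]
Maximum sum: 6

The maximum subarray is [6] with sum 6. This subarray runs from index 3 to index 3.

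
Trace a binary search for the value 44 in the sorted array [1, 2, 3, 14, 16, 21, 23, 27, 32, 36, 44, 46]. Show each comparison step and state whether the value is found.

Binary search for 44 in [1, 2, 3, 14, 16, 21, 23, 27, 32, 36, 44, 46]:

lo=0, hi=11, mid=5, arr[mid]=21 -> 21 < 44, search right half
lo=6, hi=11, mid=8, arr[mid]=32 -> 32 < 44, search right half
lo=9, hi=11, mid=10, arr[mid]=44 -> Found target at index 10!

Binary search finds 44 at index 10 after 3 comparisons. The search repeatedly halves the search space by comparing with the middle element.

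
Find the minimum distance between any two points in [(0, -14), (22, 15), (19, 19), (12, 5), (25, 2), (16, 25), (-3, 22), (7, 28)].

Computing all pairwise distances among 8 points:

d((0, -14), (22, 15)) = 36.4005
d((0, -14), (19, 19)) = 38.0789
d((0, -14), (12, 5)) = 22.4722
d((0, -14), (25, 2)) = 29.6816
d((0, -14), (16, 25)) = 42.1545
d((0, -14), (-3, 22)) = 36.1248
d((0, -14), (7, 28)) = 42.5793
d((22, 15), (19, 19)) = 5.0 <-- minimum
d((22, 15), (12, 5)) = 14.1421
d((22, 15), (25, 2)) = 13.3417
d((22, 15), (16, 25)) = 11.6619
d((22, 15), (-3, 22)) = 25.9615
d((22, 15), (7, 28)) = 19.8494
d((19, 19), (12, 5)) = 15.6525
d((19, 19), (25, 2)) = 18.0278
d((19, 19), (16, 25)) = 6.7082
d((19, 19), (-3, 22)) = 22.2036
d((19, 19), (7, 28)) = 15.0
d((12, 5), (25, 2)) = 13.3417
d((12, 5), (16, 25)) = 20.3961
d((12, 5), (-3, 22)) = 22.6716
d((12, 5), (7, 28)) = 23.5372
d((25, 2), (16, 25)) = 24.6982
d((25, 2), (-3, 22)) = 34.4093
d((25, 2), (7, 28)) = 31.6228
d((16, 25), (-3, 22)) = 19.2354
d((16, 25), (7, 28)) = 9.4868
d((-3, 22), (7, 28)) = 11.6619

Closest pair: (22, 15) and (19, 19) with distance 5.0

The closest pair is (22, 15) and (19, 19) with Euclidean distance 5.0. For 8 points, brute-force pairwise comparison is shown above. For large n, the divide-and-conquer algorithm (sort by x, recurse on halves, check the dividing strip) achieves O(n log n).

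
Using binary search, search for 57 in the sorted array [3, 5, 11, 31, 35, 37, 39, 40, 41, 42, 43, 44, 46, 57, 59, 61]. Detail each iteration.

Binary search for 57 in [3, 5, 11, 31, 35, 37, 39, 40, 41, 42, 43, 44, 46, 57, 59, 61]:

lo=0, hi=15, mid=7, arr[mid]=40 -> 40 < 57, search right half
lo=8, hi=15, mid=11, arr[mid]=44 -> 44 < 57, search right half
lo=12, hi=15, mid=13, arr[mid]=57 -> Found target at index 13!

Binary search finds 57 at index 13 after 3 comparisons. The search repeatedly halves the search space by comparing with the middle element.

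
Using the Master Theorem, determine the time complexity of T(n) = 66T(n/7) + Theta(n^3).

Master Theorem for T(n) = 66T(n/7) + O(n^3):

a = 66, b = 7, c = 3
log_b(a) = log_7(66) = 2.1531

Case 3: c = 3 > log_7(66) = 2.1531
T(n) = O(n^3) = O(n^3)

For T(n) = 66T(n/7) + O(n^3): log_7(66) = 2.1531. This is Case 3 of the Master Theorem (c > log_b(a), work dominated by root), giving O(n^3).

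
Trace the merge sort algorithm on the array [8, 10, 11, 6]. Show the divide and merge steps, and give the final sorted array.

Merge sort trace:

Split: [8, 10, 11, 6] -> [8, 10] and [11, 6]
  Split: [8, 10] -> [8] and [10]
  Merge: [8] + [10] -> [8, 10]
  Split: [11, 6] -> [11] and [6]
  Merge: [11] + [6] -> [6, 11]
Merge: [8, 10] + [6, 11] -> [6, 8, 10, 11]

Final sorted array: [6, 8, 10, 11]

The merge sort proceeds by recursively splitting the array and merging sorted halves.
After all merges, the sorted array is [6, 8, 10, 11].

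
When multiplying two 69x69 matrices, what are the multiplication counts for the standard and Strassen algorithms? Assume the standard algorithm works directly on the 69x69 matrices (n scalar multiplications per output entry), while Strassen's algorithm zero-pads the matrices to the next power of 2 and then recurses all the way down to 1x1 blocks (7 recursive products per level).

Matrix multiplication for 69x69 matrices:

Strassen's algorithm requires power-of-2 dimensions. Pad 69x69 to 128x128 (next power of 2).

Standard algorithm: 69^3 = 328509 multiplications
Strassen's algorithm: 7^(log2(128)) = 7^7 = 823543 multiplications
Difference: 328509 - 823543 = -495034 (Strassen uses MORE here due to padding overhead — for small or just-over-power-of-2 n, padding can outweigh the per-level savings)

Standard: 328509 multiplications (69^3). Strassen: 823543 multiplications (7^7, after padding to 128x128). Strassen reduces 8 recursive multiplications to 7 at each level.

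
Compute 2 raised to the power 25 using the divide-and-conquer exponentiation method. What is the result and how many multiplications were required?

Computing 2^25 by squaring (build up from 2^1; each line after the first costs one multiplication):

2^1 = 2
2^2 = (2^1)^2 = 2^2 = 4
2^3 = 2 * 2^2 = 2 * 4 = 8
2^6 = (2^3)^2 = 8^2 = 64
2^12 = (2^6)^2 = 64^2 = 4096
2^24 = (2^12)^2 = 4096^2 = 16777216
2^25 = 2 * 2^24 = 2 * 16777216 = 33554432

Result: 33554432
Multiplications needed: 6 (6 lines after 2^1)

2^25 = 33554432. Using exponentiation by squaring, this requires 6 multiplications. The key idea: if the exponent is even, square the half-power; if odd, multiply by the base once.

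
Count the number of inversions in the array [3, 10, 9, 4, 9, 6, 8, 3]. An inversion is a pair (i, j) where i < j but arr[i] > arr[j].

Finding inversions in [3, 10, 9, 4, 9, 6, 8, 3]:

(1, 2): arr[1]=10 > arr[2]=9
(1, 3): arr[1]=10 > arr[3]=4
(1, 4): arr[1]=10 > arr[4]=9
(1, 5): arr[1]=10 > arr[5]=6
(1, 6): arr[1]=10 > arr[6]=8
(1, 7): arr[1]=10 > arr[7]=3
(2, 3): arr[2]=9 > arr[3]=4
(2, 5): arr[2]=9 > arr[5]=6
(2, 6): arr[2]=9 > arr[6]=8
(2, 7): arr[2]=9 > arr[7]=3
(3, 7): arr[3]=4 > arr[7]=3
(4, 5): arr[4]=9 > arr[5]=6
(4, 6): arr[4]=9 > arr[6]=8
(4, 7): arr[4]=9 > arr[7]=3
(5, 7): arr[5]=6 > arr[7]=3
(6, 7): arr[6]=8 > arr[7]=3

Total inversions: 16

The array has 16 inversion(s): (1,2), (1,3), (1,4), (1,5), (1,6), (1,7), (2,3), (2,5), (2,6), (2,7), (3,7), (4,5), (4,6), (4,7), (5,7), (6,7). Each pair (i,j) satisfies i < j and arr[i] > arr[j].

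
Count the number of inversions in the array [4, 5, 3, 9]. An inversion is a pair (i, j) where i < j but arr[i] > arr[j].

Finding inversions in [4, 5, 3, 9]:

(0, 2): arr[0]=4 > arr[2]=3
(1, 2): arr[1]=5 > arr[2]=3

Total inversions: 2

The array has 2 inversion(s): (0,2), (1,2). Each pair (i,j) satisfies i < j and arr[i] > arr[j].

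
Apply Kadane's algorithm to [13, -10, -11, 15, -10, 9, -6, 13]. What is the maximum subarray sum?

Using Kadane's algorithm on [13, -10, -11, 15, -10, 9, -6, 13]:

Scanning through the array:
Position 1 (value -10): max_ending_here = 3, max_so_far = 13
Position 2 (value -11): max_ending_here = -8, max_so_far = 13
Position 3 (value 15): max_ending_here = 15, max_so_far = 15
Position 4 (value -10): max_ending_here = 5, max_so_far = 15
Position 5 (value 9): max_ending_here = 14, max_so_far = 15
Position 6 (value -6): max_ending_here = 8, max_so_far = 15
Position 7 (value 13): max_ending_here = 21, max_so_far = 21

Maximum subarray: [15, -10, 9, -6, 13]
Maximum sum: 21

The maximum subarray is [15, -10, 9, -6, 13] with sum 21. This subarray runs from index 3 to index 7.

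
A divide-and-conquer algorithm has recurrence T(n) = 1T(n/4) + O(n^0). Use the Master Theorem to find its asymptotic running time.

Master Theorem for T(n) = 1T(n/4) + O(n^0):

a = 1, b = 4, c = 0
log_b(a) = log_4(1) = 0.0000

Case 2: c = 0 = log_4(1) = 0.0000
T(n) = O(n^0 log n) = O(log n)

For T(n) = 1T(n/4) + O(n^0): log_4(1) = 0.0000. This is Case 2 of the Master Theorem (c = log_b(a), equal work at all levels), giving O(log n).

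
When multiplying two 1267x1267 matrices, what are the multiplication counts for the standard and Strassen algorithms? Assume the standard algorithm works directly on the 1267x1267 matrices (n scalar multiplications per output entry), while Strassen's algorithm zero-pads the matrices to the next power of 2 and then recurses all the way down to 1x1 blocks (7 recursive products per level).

Matrix multiplication for 1267x1267 matrices:

Strassen's algorithm requires power-of-2 dimensions. Pad 1267x1267 to 2048x2048 (next power of 2).

Standard algorithm: 1267^3 = 2033901163 multiplications
Strassen's algorithm: 7^(log2(2048)) = 7^11 = 1977326743 multiplications
Savings: 2033901163 - 1977326743 = 56574420 multiplications

Standard: 2033901163 multiplications (1267^3). Strassen: 1977326743 multiplications (7^11, after padding to 2048x2048). Strassen reduces 8 recursive multiplications to 7 at each level.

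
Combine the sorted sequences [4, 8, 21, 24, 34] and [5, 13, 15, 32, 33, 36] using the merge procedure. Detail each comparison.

Merging process:

Compare 4 vs 5: take 4 from left. Merged: [4]
Compare 8 vs 5: take 5 from right. Merged: [4, 5]
Compare 8 vs 13: take 8 from left. Merged: [4, 5, 8]
Compare 21 vs 13: take 13 from right. Merged: [4, 5, 8, 13]
Compare 21 vs 15: take 15 from right. Merged: [4, 5, 8, 13, 15]
Compare 21 vs 32: take 21 from left. Merged: [4, 5, 8, 13, 15, 21]
Compare 24 vs 32: take 24 from left. Merged: [4, 5, 8, 13, 15, 21, 24]
Compare 34 vs 32: take 32 from right. Merged: [4, 5, 8, 13, 15, 21, 24, 32]
Compare 34 vs 33: take 33 from right. Merged: [4, 5, 8, 13, 15, 21, 24, 32, 33]
Compare 34 vs 36: take 34 from left. Merged: [4, 5, 8, 13, 15, 21, 24, 32, 33, 34]
Append remaining from right: [36]. Merged: [4, 5, 8, 13, 15, 21, 24, 32, 33, 34, 36]

Final merged array: [4, 5, 8, 13, 15, 21, 24, 32, 33, 34, 36]
Total comparisons: 10

The merged array is [4, 5, 8, 13, 15, 21, 24, 32, 33, 34, 36], requiring 10 comparisons. The merge step runs in O(n) time where n is the total number of elements.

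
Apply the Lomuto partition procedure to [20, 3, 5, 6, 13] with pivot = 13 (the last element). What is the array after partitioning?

Lomuto partition with pivot = 13:

Initial array: [20, 3, 5, 6, 13]

arr[0]=20 > 13: no swap
arr[1]=3 <= 13: swap with position 0, array becomes [3, 20, 5, 6, 13]
arr[2]=5 <= 13: swap with position 1, array becomes [3, 5, 20, 6, 13]
arr[3]=6 <= 13: swap with position 2, array becomes [3, 5, 6, 20, 13]

Place pivot at position 3: [3, 5, 6, 13, 20]
Pivot position: 3

After partitioning with pivot 13, the array becomes [3, 5, 6, 13, 20]. The pivot is placed at index 3. All elements to the left of the pivot are <= 13, and all elements to the right are > 13.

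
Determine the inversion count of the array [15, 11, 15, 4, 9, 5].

Finding inversions in [15, 11, 15, 4, 9, 5]:

(0, 1): arr[0]=15 > arr[1]=11
(0, 3): arr[0]=15 > arr[3]=4
(0, 4): arr[0]=15 > arr[4]=9
(0, 5): arr[0]=15 > arr[5]=5
(1, 3): arr[1]=11 > arr[3]=4
(1, 4): arr[1]=11 > arr[4]=9
(1, 5): arr[1]=11 > arr[5]=5
(2, 3): arr[2]=15 > arr[3]=4
(2, 4): arr[2]=15 > arr[4]=9
(2, 5): arr[2]=15 > arr[5]=5
(4, 5): arr[4]=9 > arr[5]=5

Total inversions: 11

The array has 11 inversion(s): (0,1), (0,3), (0,4), (0,5), (1,3), (1,4), (1,5), (2,3), (2,4), (2,5), (4,5). Each pair (i,j) satisfies i < j and arr[i] > arr[j].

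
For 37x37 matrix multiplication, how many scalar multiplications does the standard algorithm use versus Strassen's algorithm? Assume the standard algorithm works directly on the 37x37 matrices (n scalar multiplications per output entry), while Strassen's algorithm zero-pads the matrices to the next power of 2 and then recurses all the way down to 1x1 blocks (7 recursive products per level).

Matrix multiplication for 37x37 matrices:

Strassen's algorithm requires power-of-2 dimensions. Pad 37x37 to 64x64 (next power of 2).

Standard algorithm: 37^3 = 50653 multiplications
Strassen's algorithm: 7^(log2(64)) = 7^6 = 117649 multiplications
Difference: 50653 - 117649 = -66996 (Strassen uses MORE here due to padding overhead — for small or just-over-power-of-2 n, padding can outweigh the per-level savings)

Standard: 50653 multiplications (37^3). Strassen: 117649 multiplications (7^6, after padding to 64x64). Strassen reduces 8 recursive multiplications to 7 at each level.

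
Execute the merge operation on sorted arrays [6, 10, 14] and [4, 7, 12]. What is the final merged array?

Merging process:

Compare 6 vs 4: take 4 from right. Merged: [4]
Compare 6 vs 7: take 6 from left. Merged: [4, 6]
Compare 10 vs 7: take 7 from right. Merged: [4, 6, 7]
Compare 10 vs 12: take 10 from left. Merged: [4, 6, 7, 10]
Compare 14 vs 12: take 12 from right. Merged: [4, 6, 7, 10, 12]
Append remaining from left: [14]. Merged: [4, 6, 7, 10, 12, 14]

Final merged array: [4, 6, 7, 10, 12, 14]
Total comparisons: 5

The merged array is [4, 6, 7, 10, 12, 14], requiring 5 comparisons. The merge step runs in O(n) time where n is the total number of elements.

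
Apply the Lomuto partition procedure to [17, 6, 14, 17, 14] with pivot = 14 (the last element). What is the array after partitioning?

Lomuto partition with pivot = 14:

Initial array: [17, 6, 14, 17, 14]

arr[0]=17 > 14: no swap
arr[1]=6 <= 14: swap with position 0, array becomes [6, 17, 14, 17, 14]
arr[2]=14 <= 14: swap with position 1, array becomes [6, 14, 17, 17, 14]
arr[3]=17 > 14: no swap

Place pivot at position 2: [6, 14, 14, 17, 17]
Pivot position: 2

After partitioning with pivot 14, the array becomes [6, 14, 14, 17, 17]. The pivot is placed at index 2. All elements to the left of the pivot are <= 14, and all elements to the right are > 14.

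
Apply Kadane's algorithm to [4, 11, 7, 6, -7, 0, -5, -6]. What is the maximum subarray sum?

Using Kadane's algorithm on [4, 11, 7, 6, -7, 0, -5, -6]:

Scanning through the array:
Position 1 (value 11): max_ending_here = 15, max_so_far = 15
Position 2 (value 7): max_ending_here = 22, max_so_far = 22
Position 3 (value 6): max_ending_here = 28, max_so_far = 28
Position 4 (value -7): max_ending_here = 21, max_so_far = 28
Position 5 (value 0): max_ending_here = 21, max_so_far = 28
Position 6 (value -5): max_ending_here = 16, max_so_far = 28
Position 7 (value -6): max_ending_here = 10, max_so_far = 28

Maximum subarray: [4, 11, 7, 6]
Maximum sum: 28

The maximum subarray is [4, 11, 7, 6] with sum 28. This subarray runs from index 0 to index 3.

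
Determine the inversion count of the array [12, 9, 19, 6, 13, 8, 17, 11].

Finding inversions in [12, 9, 19, 6, 13, 8, 17, 11]:

(0, 1): arr[0]=12 > arr[1]=9
(0, 3): arr[0]=12 > arr[3]=6
(0, 5): arr[0]=12 > arr[5]=8
(0, 7): arr[0]=12 > arr[7]=11
(1, 3): arr[1]=9 > arr[3]=6
(1, 5): arr[1]=9 > arr[5]=8
(2, 3): arr[2]=19 > arr[3]=6
(2, 4): arr[2]=19 > arr[4]=13
(2, 5): arr[2]=19 > arr[5]=8
(2, 6): arr[2]=19 > arr[6]=17
(2, 7): arr[2]=19 > arr[7]=11
(4, 5): arr[4]=13 > arr[5]=8
(4, 7): arr[4]=13 > arr[7]=11
(6, 7): arr[6]=17 > arr[7]=11

Total inversions: 14

The array has 14 inversion(s): (0,1), (0,3), (0,5), (0,7), (1,3), (1,5), (2,3), (2,4), (2,5), (2,6), (2,7), (4,5), (4,7), (6,7). Each pair (i,j) satisfies i < j and arr[i] > arr[j].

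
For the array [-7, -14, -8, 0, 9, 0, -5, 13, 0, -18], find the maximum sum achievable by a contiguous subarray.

Using Kadane's algorithm on [-7, -14, -8, 0, 9, 0, -5, 13, 0, -18]:

Scanning through the array:
Position 1 (value -14): max_ending_here = -14, max_so_far = -7
Position 2 (value -8): max_ending_here = -8, max_so_far = -7
Position 3 (value 0): max_ending_here = 0, max_so_far = 0
Position 4 (value 9): max_ending_here = 9, max_so_far = 9
Position 5 (value 0): max_ending_here = 9, max_so_far = 9
Position 6 (value -5): max_ending_here = 4, max_so_far = 9
Position 7 (value 13): max_ending_here = 17, max_so_far = 17
Position 8 (value 0): max_ending_here = 17, max_so_far = 17
Position 9 (value -18): max_ending_here = -1, max_so_far = 17

Maximum subarray: [0, 9, 0, -5, 13]
Maximum sum: 17

The maximum subarray is [0, 9, 0, -5, 13] with sum 17. This subarray runs from index 3 to index 7.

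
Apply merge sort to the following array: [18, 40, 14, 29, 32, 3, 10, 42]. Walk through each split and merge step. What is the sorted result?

Merge sort trace:

Split: [18, 40, 14, 29, 32, 3, 10, 42] -> [18, 40, 14, 29] and [32, 3, 10, 42]
  Split: [18, 40, 14, 29] -> [18, 40] and [14, 29]
    Split: [18, 40] -> [18] and [40]
    Merge: [18] + [40] -> [18, 40]
    Split: [14, 29] -> [14] and [29]
    Merge: [14] + [29] -> [14, 29]
  Merge: [18, 40] + [14, 29] -> [14, 18, 29, 40]
  Split: [32, 3, 10, 42] -> [32, 3] and [10, 42]
    Split: [32, 3] -> [32] and [3]
    Merge: [32] + [3] -> [3, 32]
    Split: [10, 42] -> [10] and [42]
    Merge: [10] + [42] -> [10, 42]
  Merge: [3, 32] + [10, 42] -> [3, 10, 32, 42]
Merge: [14, 18, 29, 40] + [3, 10, 32, 42] -> [3, 10, 14, 18, 29, 32, 40, 42]

Final sorted array: [3, 10, 14, 18, 29, 32, 40, 42]

The merge sort proceeds by recursively splitting the array and merging sorted halves.
After all merges, the sorted array is [3, 10, 14, 18, 29, 32, 40, 42].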